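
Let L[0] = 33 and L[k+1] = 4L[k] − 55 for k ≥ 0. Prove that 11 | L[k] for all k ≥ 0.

Base case: L[0] = 33 = 11·3, so 11 | L[0].
Assume 11 | L[m], so L[m] = 11t for some integer t.
Then L[m+1] = 4L[m] − 55 = 4·(11t) − 55 = 11(4t − 5), so 11 | L[m+1].
By induction, 11 | L[k] for all k ≥ 0.

11 | L[k]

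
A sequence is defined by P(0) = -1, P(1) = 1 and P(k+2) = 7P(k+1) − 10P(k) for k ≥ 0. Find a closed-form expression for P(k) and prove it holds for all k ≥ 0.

Claim: P(k) = 5^k − 2·2^k.

Base cases: P(0) = -1 and 5^0 − 2·2^0 = -1; P(1) = 1 and 5^1 − 2·2^1 = 1.
Assume P(i) = 5^i − 2·2^i for all 0 ≤ i ≤ j, where j ≥ 1.
Then P(j+1) = 7P(j) − 10P(j−1) = 7·(5^j − 2·2^j) − 10·(5^{j−1} − 2·2^{j−1}) = (7·5 − 10)5^{j−1} − 2·(7·2 − 10)2^{j−1} = 25·5^{j−1} − 8·2^{j−1} = 5^{j+1} − 2·2^{j+1}.
So the formula holds for j+1, and by strong induction P(k) = 5^k − 2·2^k for all k ≥ 0.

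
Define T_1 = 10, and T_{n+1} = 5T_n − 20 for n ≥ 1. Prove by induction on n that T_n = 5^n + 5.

Base case: T_1 = 10, and 5^1 + 5 = 5 + 5 = 10.
Assume T_r = 5^r + 5 for some r ≥ 1.
Then T_{r+1} = 5T_r − 20 = 5·(5^r + 5) − 20 = 5^{r+1} + 25 − 20 = 5^{r+1} + 5.
By induction, T_n = 5^n + 5 for all n ≥ 1.

T_n = 5^n + 5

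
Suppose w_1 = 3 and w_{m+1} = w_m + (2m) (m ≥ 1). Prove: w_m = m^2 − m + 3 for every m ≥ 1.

Base case: w_1 = 3, and 1^2 − 1 + 3 = 3.
Assume w_j = j^2 − j + 3.
Then w_{j+1} = w_j + (2j) = (j^2 − j + 3) + (2j) = j^2 + j + 3,
and (j+1)^2 − (j+1) + 3 = j^2 + j + 3.
This completes the inductive step, so w_m = m^2 − m + 3 for all m ≥ 1.

w_m = m^2 − m + 3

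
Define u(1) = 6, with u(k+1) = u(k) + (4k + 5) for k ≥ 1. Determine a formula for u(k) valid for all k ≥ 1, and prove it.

Claim: u(k) = 2k^2 + 3k + 1.

Base case: u(1) = 6, and 2·1^2 + 3·1 + 1 = 6.
Assume u(m) = 2m^2 + 3m + 1.
Then u(m+1) = u(m) + (4m + 5) = (2m^2 + 3m + 1) + (4m + 5) = 2m^2 + 7m + 6,
and 2·(m+1)^2 + 3·(m+1) + 1 = 2m^2 + 7m + 6.
Hence u(k) = 2k^2 + 3k + 1 for every k ≥ 1, by induction.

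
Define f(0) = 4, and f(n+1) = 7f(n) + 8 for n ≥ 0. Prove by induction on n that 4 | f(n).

Base case: f(0) = 4 = 4·1, so 4 | f(0).
Assume 4 | f(r), so f(r) = 4t for some integer t.
Then f(r+1) = 7f(r) + 8 = 7·(4t) + 8 = 4(7t + 2), so 4 | f(r+1).
By induction, 4 | f(n) for all n ≥ 0.

4 | f(n)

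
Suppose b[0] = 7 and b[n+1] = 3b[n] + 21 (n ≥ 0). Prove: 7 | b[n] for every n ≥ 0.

Base case: b[0] = 7 = 7·1, so 7 | b[0].
Assume 7 | b[j], so b[j] = 7t for some integer t.
Then b[j+1] = 3b[j] + 21 = 3·(7t) + 21 = 7(3t + 3), so 7 | b[j+1].
Hence 7 | b[n] for every n ≥ 0, by induction.

7 | b[n]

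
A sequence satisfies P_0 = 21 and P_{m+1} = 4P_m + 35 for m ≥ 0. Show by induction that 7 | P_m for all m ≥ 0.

Base case: P_0 = 21 = 7·3, so 7 | P_0.
Assume 7 | P_k, so P_k = 7t for some integer t.
Then P_{k+1} = 4P_k + 35 = 4·(7t) + 35 = 7(4t + 5), so 7 | P_{k+1}.
Hence 7 | P_m for every m ≥ 0, by induction.

7 | P_m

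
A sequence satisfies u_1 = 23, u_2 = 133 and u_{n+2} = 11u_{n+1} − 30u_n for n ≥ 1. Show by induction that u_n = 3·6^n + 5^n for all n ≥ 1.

Base cases: u_1 = 23 and 3·6^1 + 5^1 = 23; u_2 = 133 and 3·6^2 + 5^2 = 133.
Assume u_j = 3·6^j + 5^j for all 1 ≤ j ≤ m, where m ≥ 2.
Then u_{m+1} = 11u_m − 30u_{m−1} = 11·(3·6^m + 5^m) − 30·(3·6^{m−1} + 5^{m−1}) = 3·(11·6 − 30)6^{m−1} + (11·5 − 30)5^{m−1} = 108·6^{m−1} + 25·5^{m−1} = 3·6^{m+1} + 5^{m+1}.
By strong induction, u_n = 3·6^n + 5^n for all n ≥ 1.

u_n = 3·6^n + 5^n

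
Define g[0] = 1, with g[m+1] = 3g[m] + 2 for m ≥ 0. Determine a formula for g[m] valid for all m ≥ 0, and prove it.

Claim: g[m] = 2·3^m − 1.

Base case: g[0] = 1, and 2·3^0 − 1 = 2 − 1 = 1.
Assume g[k] = 2·3^k − 1 for some k ≥ 0.
Then g[k+1] = 3g[k] + 2 = 3·(2·3^k − 1) + 2 = 6·3^k − 3 + 2 = 2·3^{k+1} − 1.
This completes the inductive step, so g[m] = 2·3^m − 1 for all m ≥ 0.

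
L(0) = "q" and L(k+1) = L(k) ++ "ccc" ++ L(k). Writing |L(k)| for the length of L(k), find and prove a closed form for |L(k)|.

Claim: |L(k)| = 2^{k+2} − 3.

Base case: |L(0)| = 1, and 2^{0+2} − 3 = 1.
Assume |L(m)| = 2^{m+2} − 3.
Then |L(m+1)| = |L(m)| + 3 + |L(m)| = 2|L(m)| + 3 = 2(2^{m+2} − 3) + 3 = 2^{m+3} − 6 + 3 = 2^{m+3} − 3.
This completes the inductive step, so |L(k)| = 2^{k+2} − 3 for all k ≥ 0.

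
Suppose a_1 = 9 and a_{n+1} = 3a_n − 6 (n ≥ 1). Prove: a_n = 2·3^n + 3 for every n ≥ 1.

Base case: a_1 = 9, and 2·3^1 + 3 = 6 + 3 = 9.
Assume a_r = 2·3^r + 3 for some r ≥ 1.
Then a_{r+1} = 3a_r − 6 = 3·(2·3^r + 3) − 6 = 6·3^r + 9 − 6 = 2·3^{r+1} + 3.
Hence a_n = 2·3^n + 3 for every n ≥ 1, by induction.

a_n = 2·3^n + 3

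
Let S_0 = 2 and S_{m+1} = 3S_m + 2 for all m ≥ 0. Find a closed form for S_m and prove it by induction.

Claim: S_m = 3^{m+1} − 1.

Base case: S_0 = 2, and 3^{0+1} − 1 = 3 − 1 = 2.
Assume S_k = 3^{k+1} − 1 for some k ≥ 0.
Then S_{k+1} = 3S_k + 2 = 3·(3^{k+1} − 1) + 2 = 3^{k+2} − 3 + 2 = 3^{k+2} − 1.
So the formula holds for k+1, and by induction S_m = 3^{m+1} − 1 for all m ≥ 0.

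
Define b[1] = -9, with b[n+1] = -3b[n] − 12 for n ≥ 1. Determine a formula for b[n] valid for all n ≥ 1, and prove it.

Claim: b[n] = 2·(-3)^n − 3.

Base case: b[1] = -9, and 2·(-3)^1 − 3 = -6 − 3 = -9.
Assume b[j] = 2·(-3)^j − 3 for some j ≥ 1.
Then b[j+1] = -3b[j] − 12 = -3·(2·(-3)^j − 3) − 12 = -6·(-3)^j + 9 − 12 = 2·(-3)^{j+1} − 3.
So the formula holds for j+1, and by induction b[n] = 2·(-3)^n − 3 for all n ≥ 1.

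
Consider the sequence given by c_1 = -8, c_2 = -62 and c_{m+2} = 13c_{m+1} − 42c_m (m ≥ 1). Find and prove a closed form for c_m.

Claim: c_m = 6^m − 2·7^m.

Base cases: c_1 = -8 and 6^1 − 2·7^1 = -8; c_2 = -62 and 6^2 − 2·7^2 = -62.
Assume c_j = 6^j − 2·7^j for all 1 ≤ j ≤ k, where k ≥ 2.
Then c_{k+1} = 13c_k − 42c_{k−1} = 13·(6^k − 2·7^k) − 42·(6^{k−1} − 2·7^{k−1}) = (13·6 − 42)6^{k−1} − 2·(13·7 − 42)7^{k−1} = 36·6^{k−1} − 98·7^{k−1} = 6^{k+1} − 2·7^{k+1}.
Hence c_m = 6^m − 2·7^m for every m ≥ 1, by strong induction.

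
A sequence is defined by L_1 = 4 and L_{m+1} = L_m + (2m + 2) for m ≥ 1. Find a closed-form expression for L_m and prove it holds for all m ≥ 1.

Claim: L_m = m^2 + m + 2.

Base case: L_1 = 4, and 1^2 + 1 + 2 = 4.
Assume L_k = k^2 + k + 2.
Then L_{k+1} = L_k + (2k + 2) = (k^2 + k + 2) + (2k + 2) = k^2 + 3k + 4,
and (k+1)^2 + (k+1) + 2 = k^2 + 3k + 4.
Hence L_m = m^2 + m + 2 for every m ≥ 1, by induction.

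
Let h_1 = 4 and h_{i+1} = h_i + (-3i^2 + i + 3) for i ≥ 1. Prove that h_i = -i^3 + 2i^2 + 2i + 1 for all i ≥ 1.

Base case: h_1 = 4, and -1^3 + 2·1^2 + 2·1 + 1 = 4.
Assume h_k = -k^3 + 2k^2 + 2k + 1.
Then h_{k+1} = h_k + (-3k^2 + k + 3) = (-k^3 + 2k^2 + 2k + 1) + (-3k^2 + k + 3) = -k^3 − k^2 + 3k + 4,
and -(k+1)^3 + 2·(k+1)^2 + 2·(k+1) + 1 = -k^3 − k^2 + 3k + 4.
Hence h_i = -i^3 + 2i^2 + 2i + 1 for every i ≥ 1, by induction.

h_i = -i^3 + 2i^2 + 2i + 1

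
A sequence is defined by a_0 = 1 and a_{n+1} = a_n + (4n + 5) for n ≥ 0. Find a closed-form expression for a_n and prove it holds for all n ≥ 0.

Claim: a_n = 2n^2 + 3n + 1.

Base case: a_0 = 1, and 2·0^2 + 3·0 + 1 = 1.
Assume a_r = 2r^2 + 3r + 1.
Then a_{r+1} = a_r + (4r + 5) = (2r^2 + 3r + 1) + (4r + 5) = 2r^2 + 7r + 6,
and 2·(r+1)^2 + 3·(r+1) + 1 = 2r^2 + 7r + 6.
This completes the inductive step, so a_n = 2n^2 + 3n + 1 for all n ≥ 0.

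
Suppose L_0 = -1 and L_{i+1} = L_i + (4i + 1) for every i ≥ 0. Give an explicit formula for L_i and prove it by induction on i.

Claim: L_i = 2i^2 − i − 1.

Base case: L_0 = -1, and 2·0^2 − 0 − 1 = -1.
Assume L_r = 2r^2 − r − 1.
Then L_{r+1} = L_r + (4r + 1) = (2r^2 − r − 1) + (4r + 1) = 2r^2 + 3r,
and 2·(r+1)^2 − (r+1) − 1 = 2r^2 + 3r.
Hence L_i = 2i^2 − i − 1 for every i ≥ 0, by induction.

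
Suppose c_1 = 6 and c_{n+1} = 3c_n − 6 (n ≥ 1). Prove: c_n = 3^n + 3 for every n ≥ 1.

Base case: c_1 = 6, and 3^1 + 3 = 3 + 3 = 6.
Assume c_k = 3^k + 3 for some k ≥ 1.
Then c_{k+1} = 3c_k − 6 = 3·(3^k + 3) − 6 = 3^{k+1} + 9 − 6 = 3^{k+1} + 3.
This completes the inductive step, so c_n = 3^n + 3 for all n ≥ 1.

c_n = 3^n + 3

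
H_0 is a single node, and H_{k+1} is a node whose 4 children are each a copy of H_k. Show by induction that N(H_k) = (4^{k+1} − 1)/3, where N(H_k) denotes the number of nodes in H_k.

Base case: N(H_0) = 1, and (4^{0+1} − 1)/3 = 1.
Assume N(H_r) = (4^{r+1} − 1)/3.
Then N(H_{r+1}) = 1 + 4N(H_r) = 1 + 4·(4^{r+1} − 1)/3 = 1 + (4^{r+2} − 4)/3 = (3 + 4^{r+2} − 4)/3 = (4^{r+2} − 1)/3.
This completes the inductive step, so N(H_k) = (4^{k+1} − 1)/3 for all k ≥ 0.

N(H_k) = (4^{k+1} − 1)/3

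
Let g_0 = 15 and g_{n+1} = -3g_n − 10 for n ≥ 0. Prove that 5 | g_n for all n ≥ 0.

Base case: g_0 = 15 = 5·3, so 5 | g_0.
Assume 5 | g_r, so g_r = 5t for some integer t.
Then g_{r+1} = -3g_r − 10 = -3·(5t) − 10 = 5(-3t − 2), so 5 | g_{r+1}.
By induction, 5 | g_n for all n ≥ 0.

5 | g_n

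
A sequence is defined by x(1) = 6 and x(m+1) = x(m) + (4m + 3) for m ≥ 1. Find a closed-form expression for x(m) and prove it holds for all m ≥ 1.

Claim: x(m) = 2m^2 + m + 3.

Base case: x(1) = 6, and 2·1^2 + 1 + 3 = 6.
Assume x(r) = 2r^2 + r + 3.
Then x(r+1) = x(r) + (4r + 3) = (2r^2 + r + 3) + (4r + 3) = 2r^2 + 5r + 6,
and 2·(r+1)^2 + (r+1) + 3 = 2r^2 + 5r + 6.
Hence x(m) = 2m^2 + m + 3 for every m ≥ 1, by induction.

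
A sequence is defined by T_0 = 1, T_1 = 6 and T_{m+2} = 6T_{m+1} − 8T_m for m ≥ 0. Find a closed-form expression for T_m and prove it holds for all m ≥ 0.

Claim: T_m = -2^m + 2·4^m.

Base cases: T_0 = 1 and -2^0 + 2·4^0 = 1; T_1 = 6 and -2^1 + 2·4^1 = 6.
Assume T_j = -2^j + 2·4^j for all 0 ≤ j ≤ k, where k ≥ 1.
Then T_{k+1} = 6T_k − 8T_{k−1} = 6·(-2^k + 2·4^k) − 8·(-2^{k−1} + 2·4^{k−1}) = -(6·2 − 8)2^{k−1} + 2·(6·4 − 8)4^{k−1} = -4·2^{k−1} + 32·4^{k−1} = -2^{k+1} + 2·4^{k+1}.
Hence T_m = -2^m + 2·4^m for every m ≥ 0, by strong induction.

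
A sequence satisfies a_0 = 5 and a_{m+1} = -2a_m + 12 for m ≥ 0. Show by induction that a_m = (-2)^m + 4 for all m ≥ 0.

Base case: a_0 = 5, and (-2)^0 + 4 = 1 + 4 = 5.
Assume a_r = (-2)^r + 4 for some r ≥ 0.
Then a_{r+1} = -2a_r + 12 = -2·((-2)^r + 4) + 12 = -2·(-2)^r − 8 + 12 = (-2)^{r+1} + 4.
Hence a_m = (-2)^m + 4 for every m ≥ 0, by induction.

a_m = (-2)^m + 4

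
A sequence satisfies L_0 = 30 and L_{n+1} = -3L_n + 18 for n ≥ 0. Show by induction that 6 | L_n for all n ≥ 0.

Base case: L_0 = 30 = 6·5, so 6 | L_0.
Assume 6 | L_k, so L_k = 6t for some integer t.
Then L_{k+1} = -3L_k + 18 = -3·(6t) + 18 = 6(-3t + 3), so 6 | L_{k+1}.
So the property holds for k+1, and by induction 6 | L_n for all n ≥ 0.

6 | L_n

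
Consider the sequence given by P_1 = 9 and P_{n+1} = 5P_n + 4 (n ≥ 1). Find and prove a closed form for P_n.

Claim: P_n = 2·5^n − 1.

Base case: P_1 = 9, and 2·5^1 − 1 = 10 − 1 = 9.
Assume P_r = 2·5^r − 1 for some r ≥ 1.
Then P_{r+1} = 5P_r + 4 = 5·(2·5^r − 1) + 4 = 10·5^r − 5 + 4 = 2·5^{r+1} − 1.
Hence P_n = 2·5^n − 1 for every n ≥ 1, by induction.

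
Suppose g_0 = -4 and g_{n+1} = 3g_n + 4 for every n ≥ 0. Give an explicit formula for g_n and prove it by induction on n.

Claim: g_n = -2·3^n − 2.

Base case: g_0 = -4, and -2·3^0 − 2 = -2 − 2 = -4.
Assume g_m = -2·3^m − 2 for some m ≥ 0.
Then g_{m+1} = 3g_m + 4 = 3·(-2·3^m − 2) + 4 = -6·3^m − 6 + 4 = -2·3^{m+1} − 2.
By induction, g_n = -2·3^n − 2 for all n ≥ 0.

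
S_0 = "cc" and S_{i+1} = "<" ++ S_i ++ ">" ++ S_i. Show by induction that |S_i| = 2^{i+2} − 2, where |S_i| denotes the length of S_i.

Base case: |S_0| = 2, and 2^{0+2} − 2 = 2.
Assume |S_k| = 2^{k+2} − 2.
Then |S_{k+1}| = 1 + |S_k| + 1 + |S_k| = 2|S_k| + 2 = 2(2^{k+2} − 2) + 2 = 2^{k+3} − 4 + 2 = 2^{k+3} − 2.
Hence |S_i| = 2^{i+2} − 2 for every i ≥ 0, by induction.

|S_i| = 2^{i+2} − 2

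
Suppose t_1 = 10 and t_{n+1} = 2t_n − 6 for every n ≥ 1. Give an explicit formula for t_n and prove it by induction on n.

Claim: t_n = 2^{n+1} + 6.

Base case: t_1 = 10, and 2^{1+1} + 6 = 4 + 6 = 10.
Assume t_k = 2^{k+1} + 6 for some k ≥ 1.
Then t_{k+1} = 2t_k − 6 = 2·(2^{k+1} + 6) − 6 = 2^{k+2} + 12 − 6 = 2^{k+2} + 6.
Hence t_n = 2^{n+1} + 6 for every n ≥ 1, by induction.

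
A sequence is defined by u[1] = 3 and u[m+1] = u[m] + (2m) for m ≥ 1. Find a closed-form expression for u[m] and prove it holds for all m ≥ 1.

Claim: u[m] = m^2 − m + 3.

Base case: u[1] = 3, and 1^2 − 1 + 3 = 3.
Assume u[j] = j^2 − j + 3.
Then u[j+1] = u[j] + (2j) = (j^2 − j + 3) + (2j) = j^2 + j + 3,
and (j+1)^2 − (j+1) + 3 = j^2 + j + 3.
Hence u[m] = m^2 − m + 3 for every m ≥ 1, by induction.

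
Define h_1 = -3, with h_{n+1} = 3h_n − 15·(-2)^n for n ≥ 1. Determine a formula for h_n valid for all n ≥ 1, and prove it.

Claim: h_n = 3^n + 3·(-2)^n.

Base case: h_1 = -3, and 3^1 + 3·(-2)^1 = 3 − 6 = -3.
Assume h_m = 3^m + 3·(-2)^m for some m ≥ 1.
Then h_{m+1} = 3h_m − 15·(-2)^m = 3·(3^m + 3·(-2)^m) − 15·(-2)^m = 3^{m+1} + 9·(-2)^m − 15·(-2)^m = 3^{m+1} − 6·(-2)^m = 3^{m+1} + 3·(-2)^{m+1}.
So the formula holds for m+1, and by induction h_n = 3^n + 3·(-2)^n for all n ≥ 1.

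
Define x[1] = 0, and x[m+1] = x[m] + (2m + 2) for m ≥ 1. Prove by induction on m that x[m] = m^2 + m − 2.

Base case: x[1] = 0, and 1^2 + 1 − 2 = 0.
Assume x[r] = r^2 + r − 2.
Then x[r+1] = x[r] + (2r + 2) = (r^2 + r − 2) + (2r + 2) = r^2 + 3r,
and (r+1)^2 + (r+1) − 2 = r^2 + 3r.
Hence x[m] = m^2 + m − 2 for every m ≥ 1, by induction.

x[m] = m^2 + m − 2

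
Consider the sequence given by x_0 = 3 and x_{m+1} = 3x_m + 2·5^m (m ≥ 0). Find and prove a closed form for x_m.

Claim: x_m = 2·3^m + 5^m.

Base case: x_0 = 3, and 2·3^0 + 5^0 = 2 + 1 = 3.
Assume x_k = 2·3^k + 5^k for some k ≥ 0.
Then x_{k+1} = 3x_k + 2·5^k = 3·(2·3^k + 5^k) + 2·5^k = 2·3^{k+1} + 3·5^k + 2·5^k = 2·3^{k+1} + 5·5^k = 2·3^{k+1} + 5^{k+1}.
Hence x_m = 2·3^m + 5^m for every m ≥ 0, by induction.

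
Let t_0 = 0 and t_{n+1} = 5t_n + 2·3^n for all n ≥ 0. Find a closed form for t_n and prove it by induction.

Claim: t_n = 5^n − 3^n.

Base case: t_0 = 0, and 5^0 − 3^0 = 1 − 1 = 0.
Assume t_k = 5^k − 3^k for some k ≥ 0.
Then t_{k+1} = 5t_k + 2·3^k = 5·(5^k − 3^k) + 2·3^k = 5^{k+1} − 5·3^k + 2·3^k = 5^{k+1} − 3·3^k = 5^{k+1} − 3^{k+1}.
Hence t_n = 5^n − 3^n for every n ≥ 0, by induction.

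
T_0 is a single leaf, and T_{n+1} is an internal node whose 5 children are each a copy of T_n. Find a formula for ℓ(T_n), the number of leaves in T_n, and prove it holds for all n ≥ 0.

Claim: ℓ(T_n) = 5^n.

Base case: ℓ(T_0) = 1, and 5^0 = 1.
Assume ℓ(T_k) = 5^k.
Then ℓ(T_{k+1}) = 5·ℓ(T_k) = 5·5^k = 5^{k+1}.
This completes the inductive step, so ℓ(T_n) = 5^n for all n ≥ 0.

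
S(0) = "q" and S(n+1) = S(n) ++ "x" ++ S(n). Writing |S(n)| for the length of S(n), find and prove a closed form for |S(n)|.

Claim: |S(n)| = 2^{n+1} − 1.

Base case: |S(0)| = 1, and 2^{0+1} − 1 = 1.
Assume |S(r)| = 2^{r+1} − 1.
Then |S(r+1)| = |S(r)| + 1 + |S(r)| = 2|S(r)| + 1 = 2(2^{r+1} − 1) + 1 = 2^{r+2} − 2 + 1 = 2^{r+2} − 1.
So the formula holds for r+1, and by induction |S(n)| = 2^{n+1} − 1 for all n ≥ 0.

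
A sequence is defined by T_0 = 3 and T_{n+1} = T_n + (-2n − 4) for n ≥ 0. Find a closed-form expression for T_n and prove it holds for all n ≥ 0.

Claim: T_n = -n^2 − 3n + 3.

Base case: T_0 = 3, and -0^2 − 3·0 + 3 = 3.
Assume T_k = -k^2 − 3k + 3.
Then T_{k+1} = T_k + (-2k − 4) = (-k^2 − 3k + 3) + (-2k − 4) = -k^2 − 5k − 1,
and -(k+1)^2 − 3·(k+1) + 3 = -k^2 − 5k − 1.
By induction, T_n = -n^2 − 3n + 3 for all n ≥ 0.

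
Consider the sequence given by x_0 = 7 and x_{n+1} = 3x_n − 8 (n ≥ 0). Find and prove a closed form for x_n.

Claim: x_n = 3^{n+1} + 4.

Base case: x_0 = 7, and 3^{0+1} + 4 = 3 + 4 = 7.
Assume x_k = 3^{k+1} + 4 for some k ≥ 0.
Then x_{k+1} = 3x_k − 8 = 3·(3^{k+1} + 4) − 8 = 3^{k+2} + 12 − 8 = 3^{k+2} + 4.
This completes the inductive step, so x_n = 3^{n+1} + 4 for all n ≥ 0.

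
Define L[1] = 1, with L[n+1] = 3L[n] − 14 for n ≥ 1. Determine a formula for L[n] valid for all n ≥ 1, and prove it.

Claim: L[n] = -2·3^n + 7.

Base case: L[1] = 1, and -2·3^1 + 7 = -6 + 7 = 1.
Assume L[k] = -2·3^k + 7 for some k ≥ 1.
Then L[k+1] = 3L[k] − 14 = 3·(-2·3^k + 7) − 14 = -6·3^k + 21 − 14 = -2·3^{k+1} + 7.
So the formula holds for k+1, and by induction L[n] = -2·3^n + 7 for all n ≥ 1.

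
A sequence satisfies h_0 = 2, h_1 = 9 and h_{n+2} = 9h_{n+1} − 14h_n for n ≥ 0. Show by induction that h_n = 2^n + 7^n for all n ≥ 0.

Base cases: h_0 = 2 and 2^0 + 7^0 = 2; h_1 = 9 and 2^1 + 7^1 = 9.
Assume h_i = 2^i + 7^i for all 0 ≤ i ≤ j, where j ≥ 1.
Then h_{j+1} = 9h_j − 14h_{j−1} = 9·(2^j + 7^j) − 14·(2^{j−1} + 7^{j−1}) = (9·2 − 14)2^{j−1} + (9·7 − 14)7^{j−1} = 4·2^{j−1} + 49·7^{j−1} = 2^{j+1} + 7^{j+1}.
So the formula holds for j+1, and by strong induction h_n = 2^n + 7^n for all n ≥ 0.

h_n = 2^n + 7^n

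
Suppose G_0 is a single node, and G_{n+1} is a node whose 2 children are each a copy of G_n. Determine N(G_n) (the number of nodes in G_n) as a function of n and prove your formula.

Claim: N(G_n) = 2^{n+1} − 1.

Base case: N(G_0) = 1, and 2^{0+1} − 1 = 1.
Assume N(G_j) = 2^{j+1} − 1.
Then N(G_{j+1}) = 1 + 2N(G_j) = 1 + 2(2^{j+1} − 1) = 2^{j+2} − 2 + 1 = 2^{j+2} − 1.
So the formula holds for j+1, and by induction N(G_n) = 2^{n+1} − 1 for all n ≥ 0.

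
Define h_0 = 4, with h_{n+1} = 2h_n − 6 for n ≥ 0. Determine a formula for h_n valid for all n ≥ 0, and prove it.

Claim: h_n = -2^{n+1} + 6.

Base case: h_0 = 4, and -2^{0+1} + 6 = -2 + 6 = 4.
Assume h_k = -2^{k+1} + 6 for some k ≥ 0.
Then h_{k+1} = 2h_k − 6 = 2·(-2^{k+1} + 6) − 6 = -2^{k+2} + 12 − 6 = -2^{k+2} + 6.
So the formula holds for k+1, and by induction h_n = -2^{n+1} + 6 for all n ≥ 0.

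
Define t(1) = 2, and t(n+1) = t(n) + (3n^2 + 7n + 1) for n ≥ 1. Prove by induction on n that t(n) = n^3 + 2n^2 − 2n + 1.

Base case: t(1) = 2, and 1^3 + 2·1^2 − 2·1 + 1 = 2.
Assume t(r) = r^3 + 2r^2 − 2r + 1.
Then t(r+1) = t(r) + (3r^2 + 7r + 1) = (r^3 + 2r^2 − 2r + 1) + (3r^2 + 7r + 1) = r^3 + 5r^2 + 5r + 2,
and (r+1)^3 + 2·(r+1)^2 − 2·(r+1) + 1 = r^3 + 5r^2 + 5r + 2.
Hence t(n) = n^3 + 2n^2 − 2n + 1 for every n ≥ 1, by induction.

t(n) = n^3 + 2n^2 − 2n + 1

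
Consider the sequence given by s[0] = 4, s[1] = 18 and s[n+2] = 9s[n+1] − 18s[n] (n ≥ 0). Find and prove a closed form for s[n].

Claim: s[n] = 2·6^n + 2·3^n.

Base cases: s[0] = 4 and 2·6^0 + 2·3^0 = 4; s[1] = 18 and 2·6^1 + 2·3^1 = 18.
Assume s[j] = 2·6^j + 2·3^j for all 0 ≤ j ≤ k, where k ≥ 1.
Then s[k+1] = 9s[k] − 18s[k−1] = 9·(2·6^k + 2·3^k) − 18·(2·6^{k−1} + 2·3^{k−1}) = 2·(9·6 − 18)6^{k−1} + 2·(9·3 − 18)3^{k−1} = 72·6^{k−1} + 18·3^{k−1} = 2·6^{k+1} + 2·3^{k+1}.
Hence s[n] = 2·6^n + 2·3^n for every n ≥ 0, by strong induction.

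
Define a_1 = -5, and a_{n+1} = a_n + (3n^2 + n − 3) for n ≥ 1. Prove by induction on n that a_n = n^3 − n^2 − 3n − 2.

Base case: a_1 = -5, and 1^3 − 1^2 − 3·1 − 2 = -5.
Assume a_m = m^3 − m^2 − 3m − 2.
Then a_{m+1} = a_m + (3m^2 + m − 3) = (m^3 − m^2 − 3m − 2) + (3m^2 + m − 3) = m^3 + 2m^2 − 2m − 5,
and (m+1)^3 − (m+1)^2 − 3·(m+1) − 2 = m^3 + 2m^2 − 2m − 5.
This completes the inductive step, so a_n = n^3 − n^2 − 3n − 2 for all n ≥ 1.

a_n = n^3 − n^2 − 3n − 2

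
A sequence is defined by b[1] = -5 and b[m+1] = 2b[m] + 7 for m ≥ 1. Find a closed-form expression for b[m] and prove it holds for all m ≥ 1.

Claim: b[m] = 2^m − 7.

Base case: b[1] = -5, and 2^1 − 7 = 2 − 7 = -5.
Assume b[j] = 2^j − 7 for some j ≥ 1.
Then b[j+1] = 2b[j] + 7 = 2·(2^j − 7) + 7 = 2^{j+1} − 14 + 7 = 2^{j+1} − 7.
So the formula holds for j+1, and by induction b[m] = 2^m − 7 for all m ≥ 1.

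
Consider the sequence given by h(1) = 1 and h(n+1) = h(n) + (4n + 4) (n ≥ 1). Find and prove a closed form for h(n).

Claim: h(n) = 2n^2 + 2n − 3.

Base case: h(1) = 1, and 2·1^2 + 2·1 − 3 = 1.
Assume h(m) = 2m^2 + 2m − 3.
Then h(m+1) = h(m) + (4m + 4) = (2m^2 + 2m − 3) + (4m + 4) = 2m^2 + 6m + 1,
and 2·(m+1)^2 + 2·(m+1) − 3 = 2m^2 + 6m + 1.
This completes the inductive step, so h(n) = 2n^2 + 2n − 3 for all n ≥ 1.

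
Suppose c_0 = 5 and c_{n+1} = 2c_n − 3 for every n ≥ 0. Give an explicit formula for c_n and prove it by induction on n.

Claim: c_n = 2^{n+1} + 3.

Base case: c_0 = 5, and 2^{0+1} + 3 = 2 + 3 = 5.
Assume c_r = 2^{r+1} + 3 for some r ≥ 0.
Then c_{r+1} = 2c_r − 3 = 2·(2^{r+1} + 3) − 3 = 2^{r+2} + 6 − 3 = 2^{r+2} + 3.
So the formula holds for r+1, and by induction c_n = 2^{n+1} + 3 for all n ≥ 0.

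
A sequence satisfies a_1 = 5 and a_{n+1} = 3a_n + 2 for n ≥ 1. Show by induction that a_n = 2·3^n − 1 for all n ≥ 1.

Base case: a_1 = 5, and 2·3^1 − 1 = 6 − 1 = 5.
Assume a_k = 2·3^k − 1 for some k ≥ 1.
Then a_{k+1} = 3a_k + 2 = 3·(2·3^k − 1) + 2 = 6·3^k − 3 + 2 = 2·3^{k+1} − 1.
Hence a_n = 2·3^n − 1 for every n ≥ 1, by induction.

a_n = 2·3^n − 1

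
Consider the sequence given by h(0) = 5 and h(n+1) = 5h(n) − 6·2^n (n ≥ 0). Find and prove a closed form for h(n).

Claim: h(n) = 3·5^n + 2·2^n.

Base case: h(0) = 5, and 3·5^0 + 2·2^0 = 3 + 2 = 5.
Assume h(r) = 3·5^r + 2·2^r for some r ≥ 0.
Then h(r+1) = 5h(r) − 6·2^r = 5·(3·5^r + 2·2^r) − 6·2^r = 3·5^{r+1} + 10·2^r − 6·2^r = 3·5^{r+1} + 4·2^r = 3·5^{r+1} + 2·2^{r+1}.
This completes the inductive step, so h(n) = 3·5^n + 2·2^n for all n ≥ 0.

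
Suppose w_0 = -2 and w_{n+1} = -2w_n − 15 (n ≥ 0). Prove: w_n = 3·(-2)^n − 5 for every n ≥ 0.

Base case: w_0 = -2, and 3·(-2)^0 − 5 = 3 − 5 = -2.
Assume w_m = 3·(-2)^m − 5 for some m ≥ 0.
Then w_{m+1} = -2w_m − 15 = -2·(3·(-2)^m − 5) − 15 = -6·(-2)^m + 10 − 15 = 3·(-2)^{m+1} − 5.
So the formula holds for m+1, and by induction w_n = 3·(-2)^n − 5 for all n ≥ 0.

w_n = 3·(-2)^n − 5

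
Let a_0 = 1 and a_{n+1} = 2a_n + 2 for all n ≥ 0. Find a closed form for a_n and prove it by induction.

Claim: a_n = 3·2^n − 2.

Base case: a_0 = 1, and 3·2^0 − 2 = 3 − 2 = 1.
Assume a_k = 3·2^k − 2 for some k ≥ 0.
Then a_{k+1} = 2a_k + 2 = 2·(3·2^k − 2) + 2 = 6·2^k − 4 + 2 = 3·2^{k+1} − 2.
Hence a_n = 3·2^n − 2 for every n ≥ 0, by induction.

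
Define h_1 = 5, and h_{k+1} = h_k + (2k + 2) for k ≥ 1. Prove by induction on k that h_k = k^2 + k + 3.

Base case: h_1 = 5, and 1^2 + 1 + 3 = 5.
Assume h_j = j^2 + j + 3.
Then h_{j+1} = h_j + (2j + 2) = (j^2 + j + 3) + (2j + 2) = j^2 + 3j + 5,
and (j+1)^2 + (j+1) + 3 = j^2 + 3j + 5.
By induction, h_k = k^2 + k + 3 for all k ≥ 1.

h_k = k^2 + k + 3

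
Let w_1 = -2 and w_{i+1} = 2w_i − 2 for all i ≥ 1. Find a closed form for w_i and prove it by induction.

Claim: w_i = -2^{i+1} + 2.

Base case: w_1 = -2, and -2^{1+1} + 2 = -4 + 2 = -2.
Assume w_r = -2^{r+1} + 2 for some r ≥ 1.
Then w_{r+1} = 2w_r − 2 = 2·(-2^{r+1} + 2) − 2 = -2^{r+2} + 4 − 2 = -2^{r+2} + 2.
This completes the inductive step, so w_i = -2^{i+1} + 2 for all i ≥ 1.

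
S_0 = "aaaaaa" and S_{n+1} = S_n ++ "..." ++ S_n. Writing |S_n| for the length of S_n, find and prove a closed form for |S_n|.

Claim: |S_n| = 9·2^n − 3.

Base case: |S_0| = 6, and 9·2^0 − 3 = 6.
Assume |S_k| = 9·2^k − 3.
Then |S_{k+1}| = |S_k| + 3 + |S_k| = 2|S_k| + 3 = 2(9·2^k − 3) + 3 = 9·2^{k+1} − 6 + 3 = 9·2^{k+1} − 3.
Hence |S_n| = 9·2^n − 3 for every n ≥ 0, by induction.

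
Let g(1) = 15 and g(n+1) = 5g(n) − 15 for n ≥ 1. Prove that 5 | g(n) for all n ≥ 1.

Base case: g(1) = 15 = 5·3, so 5 | g(1).
Assume 5 | g(k), so g(k) = 5t for some integer t.
Then g(k+1) = 5g(k) − 15 = 5·(5t) − 15 = 5(5t − 3), so 5 | g(k+1).
So the property holds for k+1, and by induction 5 | g(n) for all n ≥ 1.

5 | g(n)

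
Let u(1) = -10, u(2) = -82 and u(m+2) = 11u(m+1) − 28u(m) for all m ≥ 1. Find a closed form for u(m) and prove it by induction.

Claim: u(m) = 4^m − 2·7^m.

Base cases: u(1) = -10 and 4^1 − 2·7^1 = -10; u(2) = -82 and 4^2 − 2·7^2 = -82.
Assume u(i) = 4^i − 2·7^i for all 1 ≤ i ≤ j, where j ≥ 2.
Then u(j+1) = 11u(j) − 28u(j−1) = 11·(4^j − 2·7^j) − 28·(4^{j−1} − 2·7^{j−1}) = (11·4 − 28)4^{j−1} − 2·(11·7 − 28)7^{j−1} = 16·4^{j−1} − 98·7^{j−1} = 4^{j+1} − 2·7^{j+1}.
Hence u(m) = 4^m − 2·7^m for every m ≥ 1, by strong induction.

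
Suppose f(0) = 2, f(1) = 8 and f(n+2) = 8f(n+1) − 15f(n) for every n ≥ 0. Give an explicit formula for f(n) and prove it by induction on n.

Claim: f(n) = 5^n + 3^n.

Base cases: f(0) = 2 and 5^0 + 3^0 = 2; f(1) = 8 and 5^1 + 3^1 = 8.
Assume f(i) = 5^i + 3^i for all 0 ≤ i ≤ j, where j ≥ 1.
Then f(j+1) = 8f(j) − 15f(j−1) = 8·(5^j + 3^j) − 15·(5^{j−1} + 3^{j−1}) = (8·5 − 15)5^{j−1} + (8·3 − 15)3^{j−1} = 25·5^{j−1} + 9·3^{j−1} = 5^{j+1} + 3^{j+1}.
By strong induction, f(n) = 5^n + 3^n for all n ≥ 0.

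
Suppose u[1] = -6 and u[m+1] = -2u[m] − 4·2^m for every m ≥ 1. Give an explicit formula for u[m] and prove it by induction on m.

Claim: u[m] = 2·(-2)^m − 2^m.

Base case: u[1] = -6, and 2·(-2)^1 − 2^1 = -4 − 2 = -6.
Assume u[k] = 2·(-2)^k − 2^k for some k ≥ 1.
Then u[k+1] = -2u[k] − 4·2^k = -2·(2·(-2)^k − 2^k) − 4·2^k = 2·(-2)^{k+1} + 2·2^k − 4·2^k = 2·(-2)^{k+1} − 2·2^k = 2·(-2)^{k+1} − 2^{k+1}.
By induction, u[m] = 2·(-2)^m − 2^m for all m ≥ 1.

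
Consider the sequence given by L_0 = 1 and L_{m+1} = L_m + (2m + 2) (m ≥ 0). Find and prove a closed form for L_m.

Claim: L_m = m^2 + m + 1.

Base case: L_0 = 1, and 0^2 + 0 + 1 = 1.
Assume L_j = j^2 + j + 1.
Then L_{j+1} = L_j + (2j + 2) = (j^2 + j + 1) + (2j + 2) = j^2 + 3j + 3,
and (j+1)^2 + (j+1) + 1 = j^2 + 3j + 3.
This completes the inductive step, so L_m = m^2 + m + 1 for all m ≥ 0.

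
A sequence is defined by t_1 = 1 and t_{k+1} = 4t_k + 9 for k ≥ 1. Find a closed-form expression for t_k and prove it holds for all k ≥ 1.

Claim: t_k = 4^k − 3.

Base case: t_1 = 1, and 4^1 − 3 = 4 − 3 = 1.
Assume t_j = 4^j − 3 for some j ≥ 1.
Then t_{j+1} = 4t_j + 9 = 4·(4^j − 3) + 9 = 4^{j+1} − 12 + 9 = 4^{j+1} − 3.
By induction, t_k = 4^k − 3 for all k ≥ 1.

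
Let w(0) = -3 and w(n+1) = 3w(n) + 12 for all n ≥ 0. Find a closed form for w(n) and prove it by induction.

Claim: w(n) = 3^{n+1} − 6.

Base case: w(0) = -3, and 3^{0+1} − 6 = 3 − 6 = -3.
Assume w(j) = 3^{j+1} − 6 for some j ≥ 0.
Then w(j+1) = 3w(j) + 12 = 3·(3^{j+1} − 6) + 12 = 3^{j+2} − 18 + 12 = 3^{j+2} − 6.
Hence w(n) = 3^{n+1} − 6 for every n ≥ 0, by induction.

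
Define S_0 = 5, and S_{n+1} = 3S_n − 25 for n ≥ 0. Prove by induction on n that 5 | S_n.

Base case: S_0 = 5 = 5·1, so 5 | S_0.
Assume 5 | S_r, so S_r = 5t for some integer t.
Then S_{r+1} = 3S_r − 25 = 3·(5t) − 25 = 5(3t − 5), so 5 | S_{r+1}.
So the property holds for r+1, and by induction 5 | S_n for all n ≥ 0.

5 | S_n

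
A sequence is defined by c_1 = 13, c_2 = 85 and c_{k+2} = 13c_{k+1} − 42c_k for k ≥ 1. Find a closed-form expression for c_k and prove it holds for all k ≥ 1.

Claim: c_k = 6^k + 7^k.

Base cases: c_1 = 13 and 6^1 + 7^1 = 13; c_2 = 85 and 6^2 + 7^2 = 85.
Assume c_j = 6^j + 7^j for all 1 ≤ j ≤ m, where m ≥ 2.
Then c_{m+1} = 13c_m − 42c_{m−1} = 13·(6^m + 7^m) − 42·(6^{m−1} + 7^{m−1}) = (13·6 − 42)6^{m−1} + (13·7 − 42)7^{m−1} = 36·6^{m−1} + 49·7^{m−1} = 6^{m+1} + 7^{m+1}.
Hence c_k = 6^k + 7^k for every k ≥ 1, by strong induction.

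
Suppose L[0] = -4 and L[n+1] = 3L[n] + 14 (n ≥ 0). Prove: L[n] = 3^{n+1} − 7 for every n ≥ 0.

Base case: L[0] = -4, and 3^{0+1} − 7 = 3 − 7 = -4.
Assume L[r] = 3^{r+1} − 7 for some r ≥ 0.
Then L[r+1] = 3L[r] + 14 = 3·(3^{r+1} − 7) + 14 = 3^{r+2} − 21 + 14 = 3^{r+2} − 7.
This completes the inductive step, so L[n] = 3^{n+1} − 7 for all n ≥ 0.

L[n] = 3^{n+1} − 7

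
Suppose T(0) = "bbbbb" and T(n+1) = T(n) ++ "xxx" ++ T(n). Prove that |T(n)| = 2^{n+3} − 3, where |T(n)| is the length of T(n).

Base case: |T(0)| = 5, and 2^{0+3} − 3 = 5.
Assume |T(m)| = 2^{m+3} − 3.
Then |T(m+1)| = |T(m)| + 3 + |T(m)| = 2|T(m)| + 3 = 2(2^{m+3} − 3) + 3 = 2^{m+1+3} − 6 + 3 = 2^{m+1+3} − 3.
Hence |T(n)| = 2^{n+3} − 3 for every n ≥ 0, by induction.

|T(n)| = 2^{n+3} − 3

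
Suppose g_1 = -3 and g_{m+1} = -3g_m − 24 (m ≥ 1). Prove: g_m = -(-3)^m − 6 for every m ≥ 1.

Base case: g_1 = -3, and -(-3)^1 − 6 = 3 − 6 = -3.
Assume g_r = -(-3)^r − 6 for some r ≥ 1.
Then g_{r+1} = -3g_r − 24 = -3·(-(-3)^r − 6) − 24 = 3·(-3)^r + 18 − 24 = -(-3)^{r+1} − 6.
So the formula holds for r+1, and by induction g_m = -(-3)^m − 6 for all m ≥ 1.

g_m = -(-3)^m − 6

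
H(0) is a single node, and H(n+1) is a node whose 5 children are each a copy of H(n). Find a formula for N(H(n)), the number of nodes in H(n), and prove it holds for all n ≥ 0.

Claim: N(H(n)) = (5^{n+1} − 1)/4.

Base case: N(H(0)) = 1, and (5^{0+1} − 1)/4 = 1.
Assume N(H(j)) = (5^{j+1} − 1)/4.
Then N(H(j+1)) = 1 + 5N(H(j)) = 1 + 5·(5^{j+1} − 1)/4 = 1 + (5^{j+2} − 5)/4 = (4 + 5^{j+2} − 5)/4 = (5^{j+2} − 1)/4.
So the formula holds for j+1, and by induction N(H(n)) = (5^{n+1} − 1)/4 for all n ≥ 0.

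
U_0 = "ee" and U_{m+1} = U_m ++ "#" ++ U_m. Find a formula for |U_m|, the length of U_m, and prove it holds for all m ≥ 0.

Claim: |U_m| = 3·2^m − 1.

Base case: |U_0| = 2, and 3·2^0 − 1 = 2.
Assume |U_k| = 3·2^k − 1.
Then |U_{k+1}| = |U_k| + 1 + |U_k| = 2|U_k| + 1 = 2(3·2^k − 1) + 1 = 3·2^{k+1} − 2 + 1 = 3·2^{k+1} − 1.
Hence |U_m| = 3·2^m − 1 for every m ≥ 0, by induction.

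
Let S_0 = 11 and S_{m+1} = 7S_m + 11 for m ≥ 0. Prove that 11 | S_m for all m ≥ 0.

Base case: S_0 = 11 = 11·1, so 11 | S_0.
Assume 11 | S_k, so S_k = 11t for some integer t.
Then S_{k+1} = 7S_k + 11 = 7·(11t) + 11 = 11(7t + 1), so 11 | S_{k+1}.
This completes the inductive step, so 11 | S_m for all m ≥ 0.

11 | S_m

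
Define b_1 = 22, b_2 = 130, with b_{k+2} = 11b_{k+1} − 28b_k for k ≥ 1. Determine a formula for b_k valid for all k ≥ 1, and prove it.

Claim: b_k = 2·4^k + 2·7^k.

Base cases: b_1 = 22 and 2·4^1 + 2·7^1 = 22; b_2 = 130 and 2·4^2 + 2·7^2 = 130.
Assume b_i = 2·4^i + 2·7^i for all 1 ≤ i ≤ j, where j ≥ 2.
Then b_{j+1} = 11b_j − 28b_{j−1} = 11·(2·4^j + 2·7^j) − 28·(2·4^{j−1} + 2·7^{j−1}) = 2·(11·4 − 28)4^{j−1} + 2·(11·7 − 28)7^{j−1} = 32·4^{j−1} + 98·7^{j−1} = 2·4^{j+1} + 2·7^{j+1}.
So the formula holds for j+1, and by strong induction b_k = 2·4^k + 2·7^k for all k ≥ 1.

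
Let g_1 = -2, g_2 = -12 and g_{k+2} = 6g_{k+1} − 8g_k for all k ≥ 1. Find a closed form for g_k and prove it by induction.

Claim: g_k = -4^k + 2^k.

Base cases: g_1 = -2 and -4^1 + 2^1 = -2; g_2 = -12 and -4^2 + 2^2 = -12.
Assume g_j = -4^j + 2^j for all 1 ≤ j ≤ r, where r ≥ 2.
Then g_{r+1} = 6g_r − 8g_{r−1} = 6·(-4^r + 2^r) − 8·(-4^{r−1} + 2^{r−1}) = -(6·4 − 8)4^{r−1} + (6·2 − 8)2^{r−1} = -16·4^{r−1} + 4·2^{r−1} = -4^{r+1} + 2^{r+1}.
This completes the inductive step, so g_k = -4^k + 2^k for all k ≥ 1.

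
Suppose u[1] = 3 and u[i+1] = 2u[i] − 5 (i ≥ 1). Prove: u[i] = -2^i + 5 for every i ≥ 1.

Base case: u[1] = 3, and -2^1 + 5 = -2 + 5 = 3.
Assume u[j] = -2^j + 5 for some j ≥ 1.
Then u[j+1] = 2u[j] − 5 = 2·(-2^j + 5) − 5 = -2^{j+1} + 10 − 5 = -2^{j+1} + 5.
By induction, u[i] = -2^i + 5 for all i ≥ 1.

u[i] = -2^i + 5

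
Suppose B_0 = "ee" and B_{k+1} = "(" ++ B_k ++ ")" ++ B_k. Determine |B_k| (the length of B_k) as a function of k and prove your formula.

Claim: |B_k| = 2^{k+2} − 2.

Base case: |B_0| = 2, and 2^{0+2} − 2 = 2.
Assume |B_r| = 2^{r+2} − 2.
Then |B_{r+1}| = 1 + |B_r| + 1 + |B_r| = 2|B_r| + 2 = 2(2^{r+2} − 2) + 2 = 2^{r+3} − 4 + 2 = 2^{r+3} − 2.
Hence |B_k| = 2^{k+2} − 2 for every k ≥ 0, by induction.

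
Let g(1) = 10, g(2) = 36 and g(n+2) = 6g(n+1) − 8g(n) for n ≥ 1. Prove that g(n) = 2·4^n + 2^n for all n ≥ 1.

Base cases: g(1) = 10 and 2·4^1 + 2^1 = 10; g(2) = 36 and 2·4^2 + 2^2 = 36.
Assume g(j) = 2·4^j + 2^j for all 1 ≤ j ≤ k, where k ≥ 2.
Then g(k+1) = 6g(k) − 8g(k−1) = 6·(2·4^k + 2^k) − 8·(2·4^{k−1} + 2^{k−1}) = 2·(6·4 − 8)4^{k−1} + (6·2 − 8)2^{k−1} = 32·4^{k−1} + 4·2^{k−1} = 2·4^{k+1} + 2^{k+1}.
Hence g(n) = 2·4^n + 2^n for every n ≥ 1, by strong induction.

g(n) = 2·4^n + 2^n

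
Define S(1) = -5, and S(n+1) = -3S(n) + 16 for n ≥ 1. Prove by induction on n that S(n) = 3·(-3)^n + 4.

Base case: S(1) = -5, and 3·(-3)^1 + 4 = -9 + 4 = -5.
Assume S(r) = 3·(-3)^r + 4 for some r ≥ 1.
Then S(r+1) = -3S(r) + 16 = -3·(3·(-3)^r + 4) + 16 = -9·(-3)^r − 12 + 16 = 3·(-3)^{r+1} + 4.
By induction, S(n) = 3·(-3)^n + 4 for all n ≥ 1.

S(n) = 3·(-3)^n + 4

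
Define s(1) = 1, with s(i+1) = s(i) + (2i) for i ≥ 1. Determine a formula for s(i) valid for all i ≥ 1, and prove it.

Claim: s(i) = i^2 − i + 1.

Base case: s(1) = 1, and 1^2 − 1 + 1 = 1.
Assume s(r) = r^2 − r + 1.
Then s(r+1) = s(r) + (2r) = (r^2 − r + 1) + (2r) = r^2 + r + 1,
and (r+1)^2 − (r+1) + 1 = r^2 + r + 1.
This completes the inductive step, so s(i) = i^2 − i + 1 for all i ≥ 1.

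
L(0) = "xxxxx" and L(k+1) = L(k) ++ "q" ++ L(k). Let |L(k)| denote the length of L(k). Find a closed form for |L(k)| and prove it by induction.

Claim: |L(k)| = 6·2^k − 1.

Base case: |L(0)| = 5, and 6·2^0 − 1 = 5.
Assume |L(m)| = 6·2^m − 1.
Then |L(m+1)| = |L(m)| + 1 + |L(m)| = 2|L(m)| + 1 = 2(6·2^m − 1) + 1 = 6·2^{m+1} − 2 + 1 = 6·2^{m+1} − 1.
By induction, |L(k)| = 6·2^k − 1 for all k ≥ 0.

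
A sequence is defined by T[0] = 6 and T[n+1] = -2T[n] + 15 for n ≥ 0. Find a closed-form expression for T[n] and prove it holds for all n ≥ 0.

Claim: T[n] = (-2)^n + 5.

Base case: T[0] = 6, and (-2)^0 + 5 = 1 + 5 = 6.
Assume T[r] = (-2)^r + 5 for some r ≥ 0.
Then T[r+1] = -2T[r] + 15 = -2·((-2)^r + 5) + 15 = -2·(-2)^r − 10 + 15 = (-2)^{r+1} + 5.
So the formula holds for r+1, and by induction T[n] = (-2)^n + 5 for all n ≥ 0.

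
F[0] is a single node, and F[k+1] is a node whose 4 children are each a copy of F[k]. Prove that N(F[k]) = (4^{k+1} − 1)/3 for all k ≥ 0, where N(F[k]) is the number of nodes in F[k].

Base case: N(F[0]) = 1, and (4^{0+1} − 1)/3 = 1.
Assume N(F[m]) = (4^{m+1} − 1)/3.
Then N(F[m+1]) = 1 + 4N(F[m]) = 1 + 4·(4^{m+1} − 1)/3 = 1 + (4^{m+2} − 4)/3 = (3 + 4^{m+2} − 4)/3 = (4^{m+2} − 1)/3.
By induction, N(F[k]) = (4^{k+1} − 1)/3 for all k ≥ 0.

N(F[k]) = (4^{k+1} − 1)/3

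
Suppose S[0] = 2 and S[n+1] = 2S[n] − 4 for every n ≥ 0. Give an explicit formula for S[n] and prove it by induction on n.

Claim: S[n] = -2^{n+1} + 4.

Base case: S[0] = 2, and -2^{0+1} + 4 = -2 + 4 = 2.
Assume S[r] = -2^{r+1} + 4 for some r ≥ 0.
Then S[r+1] = 2S[r] − 4 = 2·(-2^{r+1} + 4) − 4 = -2^{r+2} + 8 − 4 = -2^{r+2} + 4.
This completes the inductive step, so S[n] = -2^{n+1} + 4 for all n ≥ 0.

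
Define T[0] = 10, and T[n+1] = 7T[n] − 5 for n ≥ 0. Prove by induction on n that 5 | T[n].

Base case: T[0] = 10 = 5·2, so 5 | T[0].
Assume 5 | T[k], so T[k] = 5t for some integer t.
Then T[k+1] = 7T[k] − 5 = 7·(5t) − 5 = 5(7t − 1), so 5 | T[k+1].
Hence 5 | T[n] for every n ≥ 0, by induction.

5 | T[n]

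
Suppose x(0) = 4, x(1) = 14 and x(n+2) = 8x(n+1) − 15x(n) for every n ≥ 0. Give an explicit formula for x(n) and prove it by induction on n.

Claim: x(n) = 3·3^n + 5^n.

Base cases: x(0) = 4 and 3·3^0 + 5^0 = 4; x(1) = 14 and 3·3^1 + 5^1 = 14.
Assume x(j) = 3·3^j + 5^j for all 0 ≤ j ≤ r, where r ≥ 1.
Then x(r+1) = 8x(r) − 15x(r−1) = 8·(3·3^r + 5^r) − 15·(3·3^{r−1} + 5^{r−1}) = 3·(8·3 − 15)3^{r−1} + (8·5 − 15)5^{r−1} = 27·3^{r−1} + 25·5^{r−1} = 3·3^{r+1} + 5^{r+1}.
Hence x(n) = 3·3^n + 5^n for every n ≥ 0, by strong induction.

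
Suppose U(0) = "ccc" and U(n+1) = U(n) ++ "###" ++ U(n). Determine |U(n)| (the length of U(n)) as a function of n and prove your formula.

Claim: |U(n)| = 6·2^n − 3.

Base case: |U(0)| = 3, and 6·2^0 − 3 = 3.
Assume |U(m)| = 6·2^m − 3.
Then |U(m+1)| = |U(m)| + 3 + |U(m)| = 2|U(m)| + 3 = 2(6·2^m − 3) + 3 = 6·2^{m+1} − 6 + 3 = 6·2^{m+1} − 3.
This completes the inductive step, so |U(n)| = 6·2^n − 3 for all n ≥ 0.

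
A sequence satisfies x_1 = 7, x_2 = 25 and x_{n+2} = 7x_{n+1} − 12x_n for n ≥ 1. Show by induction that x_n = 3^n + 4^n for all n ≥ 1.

Base cases: x_1 = 7 and 3^1 + 4^1 = 7; x_2 = 25 and 3^2 + 4^2 = 25.
Assume x_j = 3^j + 4^j for all 1 ≤ j ≤ k, where k ≥ 2.
Then x_{k+1} = 7x_k − 12x_{k−1} = 7·(3^k + 4^k) − 12·(3^{k−1} + 4^{k−1}) = (7·3 − 12)3^{k−1} + (7·4 − 12)4^{k−1} = 9·3^{k−1} + 16·4^{k−1} = 3^{k+1} + 4^{k+1}.
By strong induction, x_n = 3^n + 4^n for all n ≥ 1.

x_n = 3^n + 4^n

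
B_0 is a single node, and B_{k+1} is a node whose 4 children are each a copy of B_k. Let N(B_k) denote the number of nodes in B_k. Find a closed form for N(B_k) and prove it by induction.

Claim: N(B_k) = (4^{k+1} − 1)/3.

Base case: N(B_0) = 1, and (4^{0+1} − 1)/3 = 1.
Assume N(B_r) = (4^{r+1} − 1)/3.
Then N(B_{r+1}) = 1 + 4N(B_r) = 1 + 4·(4^{r+1} − 1)/3 = 1 + (4^{r+2} − 4)/3 = (3 + 4^{r+2} − 4)/3 = (4^{r+2} − 1)/3.
By induction, N(B_k) = (4^{k+1} − 1)/3 for all k ≥ 0.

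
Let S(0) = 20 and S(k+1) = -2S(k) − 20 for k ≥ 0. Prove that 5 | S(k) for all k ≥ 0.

Base case: S(0) = 20 = 5·4, so 5 | S(0).
Assume 5 | S(j), so S(j) = 5t for some integer t.
Then S(j+1) = -2S(j) − 20 = -2·(5t) − 20 = 5(-2t − 4), so 5 | S(j+1).
Hence 5 | S(k) for every k ≥ 0, by induction.

5 | S(k)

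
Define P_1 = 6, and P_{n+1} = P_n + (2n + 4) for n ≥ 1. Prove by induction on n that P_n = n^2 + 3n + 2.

Base case: P_1 = 6, and 1^2 + 3·1 + 2 = 6.
Assume P_j = j^2 + 3j + 2.
Then P_{j+1} = P_j + (2j + 4) = (j^2 + 3j + 2) + (2j + 4) = j^2 + 5j + 6,
and (j+1)^2 + 3·(j+1) + 2 = j^2 + 5j + 6.
This completes the inductive step, so P_n = n^2 + 3n + 2 for all n ≥ 1.

P_n = n^2 + 3n + 2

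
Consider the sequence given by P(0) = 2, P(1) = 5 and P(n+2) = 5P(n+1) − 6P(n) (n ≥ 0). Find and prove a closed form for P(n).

Claim: P(n) = 3^n + 2^n.

Base cases: P(0) = 2 and 3^0 + 2^0 = 2; P(1) = 5 and 3^1 + 2^1 = 5.
Assume P(i) = 3^i + 2^i for all 0 ≤ i ≤ j, where j ≥ 1.
Then P(j+1) = 5P(j) − 6P(j−1) = 5·(3^j + 2^j) − 6·(3^{j−1} + 2^{j−1}) = (5·3 − 6)3^{j−1} + (5·2 − 6)2^{j−1} = 9·3^{j−1} + 4·2^{j−1} = 3^{j+1} + 2^{j+1}.
Hence P(n) = 3^n + 2^n for every n ≥ 0, by strong induction.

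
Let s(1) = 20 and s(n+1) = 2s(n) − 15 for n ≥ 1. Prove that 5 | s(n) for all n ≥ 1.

Base case: s(1) = 20 = 5·4, so 5 | s(1).
Assume 5 | s(r), so s(r) = 5t for some integer t.
Then s(r+1) = 2s(r) − 15 = 2·(5t) − 15 = 5(2t − 3), so 5 | s(r+1).
By induction, 5 | s(n) for all n ≥ 1.

5 | s(n)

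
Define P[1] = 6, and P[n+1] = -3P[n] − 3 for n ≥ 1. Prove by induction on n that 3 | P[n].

Base case: P[1] = 6 = 3·2, so 3 | P[1].
Assume 3 | P[r], so P[r] = 3t for some integer t.
Then P[r+1] = -3P[r] − 3 = -3·(3t) − 3 = 3(-3t − 1), so 3 | P[r+1].
This completes the inductive step, so 3 | P[n] for all n ≥ 1.

3 | P[n]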